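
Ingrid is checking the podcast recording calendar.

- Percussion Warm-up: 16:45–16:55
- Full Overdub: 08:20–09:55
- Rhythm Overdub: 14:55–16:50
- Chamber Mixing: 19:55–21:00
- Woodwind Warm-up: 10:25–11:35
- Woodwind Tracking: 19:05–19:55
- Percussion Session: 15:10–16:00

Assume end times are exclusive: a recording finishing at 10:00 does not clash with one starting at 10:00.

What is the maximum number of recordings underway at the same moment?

Sweep the timeline, counting +1 at each start and −1 at each end (ends before starts at a tie):
08:20 start Full Overdub → 1
09:55 end Full Overdub → 0
10:25 start Woodwind Warm-up → 1
11:35 end Woodwind Warm-up → 0
14:55 start Rhythm Overdub → 1
15:10 start Percussion Session → 2
16:00 end Percussion Session → 1
16:45 start Percussion Warm-up → 2
16:50 end Rhythm Overdub → 1
16:55 end Percussion Warm-up → 0
19:05 start Woodwind Tracking → 1
19:55 end Woodwind Tracking → 0
19:55 start Chamber Mixing → 1
21:00 end Chamber Mixing → 0
Peak is 2, at 15:10 (Percussion Session, Rhythm Overdub).

2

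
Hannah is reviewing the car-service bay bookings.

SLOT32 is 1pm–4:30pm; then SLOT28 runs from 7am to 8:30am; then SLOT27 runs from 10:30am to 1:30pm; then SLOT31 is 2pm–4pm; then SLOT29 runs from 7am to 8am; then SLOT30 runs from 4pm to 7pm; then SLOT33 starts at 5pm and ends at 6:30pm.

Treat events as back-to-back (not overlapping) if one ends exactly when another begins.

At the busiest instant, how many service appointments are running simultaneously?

2

Walk through starts and ends in time order (an end at T is processed before a start at T):
7am start SLOT28 → 1
7am start SLOT29 → 2
8am end SLOT29 → 1
8:30am end SLOT28 → 0
10:30am start SLOT27 → 1
1pm start SLOT32 → 2
1:30pm end SLOT27 → 1
2pm start SLOT31 → 2
4pm end SLOT31 → 1
4pm start SLOT30 → 2
4:30pm end SLOT32 → 1
5pm start SLOT33 → 2
6:30pm end SLOT33 → 1
7pm end SLOT30 → 0
Peak is 2, at 7am (SLOT28, SLOT29).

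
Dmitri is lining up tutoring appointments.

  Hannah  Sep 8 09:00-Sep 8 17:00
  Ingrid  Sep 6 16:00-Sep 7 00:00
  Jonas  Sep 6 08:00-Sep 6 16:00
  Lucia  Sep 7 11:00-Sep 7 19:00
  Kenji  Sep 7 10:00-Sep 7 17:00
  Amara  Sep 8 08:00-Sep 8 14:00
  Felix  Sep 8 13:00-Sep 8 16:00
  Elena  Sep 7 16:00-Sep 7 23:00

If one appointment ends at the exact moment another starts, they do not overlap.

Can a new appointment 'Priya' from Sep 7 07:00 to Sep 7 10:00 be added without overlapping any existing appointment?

Jonas: ends Sep 6 16:00 at or before Priya starts Sep 7 07:00 → clear.
Ingrid: ends Sep 7 00:00 at or before Priya starts Sep 7 07:00 → clear.
Kenji: starts Sep 7 10:00 at or after Priya ends Sep 7 10:00 → clear.
Lucia: starts Sep 7 11:00 at or after Priya ends Sep 7 10:00 → clear.
Elena: starts Sep 7 16:00 at or after Priya ends Sep 7 10:00 → clear.
Amara: starts Sep 8 08:00 at or after Priya ends Sep 7 10:00 → clear.
Hannah: starts Sep 8 09:00 at or after Priya ends Sep 7 10:00 → clear.
Felix: starts Sep 8 13:00 at or after Priya ends Sep 7 10:00 → clear.

Yes — the slot is free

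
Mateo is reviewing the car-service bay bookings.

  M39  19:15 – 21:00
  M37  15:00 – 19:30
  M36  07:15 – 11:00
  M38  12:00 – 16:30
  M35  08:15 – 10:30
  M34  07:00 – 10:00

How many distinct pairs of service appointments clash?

5

Sorted by start: M34, M36, M35, M38, M37, M39.
M36 starts before M34 ends → M34 and M36 overlap.
M35 starts before M34 ends → M34 and M35 overlap.
M38 starts after M34 ends — done with M34.
M35 starts before M36 ends → M36 and M35 overlap.
M38 starts after M36 ends — done with M36.
M38 starts after M35 ends — done with M35.
M37 starts before M38 ends → M38 and M37 overlap.
M39 starts after M38 ends.
M39 starts before M37 ends → M37 and M39 overlap.
Overlapping pairs: M34 & M35, M34 & M36, M35 & M36, M37 & M38, M37 & M39 — 5 in total.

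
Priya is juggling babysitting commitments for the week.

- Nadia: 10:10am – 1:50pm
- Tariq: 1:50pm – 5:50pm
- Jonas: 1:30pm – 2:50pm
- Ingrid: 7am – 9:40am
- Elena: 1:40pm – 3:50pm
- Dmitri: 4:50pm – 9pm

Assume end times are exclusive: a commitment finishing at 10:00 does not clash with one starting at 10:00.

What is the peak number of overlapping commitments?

Sweep the timeline, counting +1 at each start and −1 at each end (ends before starts at a tie):
7am start Ingrid → 1
9:40am end Ingrid → 0
10:10am start Nadia → 1
1:30pm start Jonas → 2
1:40pm start Elena → 3
1:50pm end Nadia → 2
1:50pm start Tariq → 3
2:50pm end Jonas → 2
3:50pm end Elena → 1
4:50pm start Dmitri → 2
5:50pm end Tariq → 1
9pm end Dmitri → 0
Peak is 3, at 1:40pm (Elena, Jonas, Nadia).

3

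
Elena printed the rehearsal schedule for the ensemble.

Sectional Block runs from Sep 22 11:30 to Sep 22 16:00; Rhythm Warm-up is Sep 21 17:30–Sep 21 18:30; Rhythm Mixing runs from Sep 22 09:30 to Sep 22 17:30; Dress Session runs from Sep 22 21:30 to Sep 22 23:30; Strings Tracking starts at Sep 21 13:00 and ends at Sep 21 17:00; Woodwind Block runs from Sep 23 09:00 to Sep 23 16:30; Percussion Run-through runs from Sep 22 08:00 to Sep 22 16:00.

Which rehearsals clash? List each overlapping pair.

Sorted by start: Strings Tracking, Rhythm Warm-up, Percussion Run-through, Rhythm Mixing, Sectional Block, Dress Session, Woodwind Block.
Rhythm Warm-up starts after Strings Tracking ends, so Strings Tracking has no further overlaps.
Percussion Run-through starts after Rhythm Warm-up ends, so Rhythm Warm-up has no further overlaps.
Rhythm Mixing starts before Percussion Run-through ends → Percussion Run-through and Rhythm Mixing overlap.
Sectional Block starts before Percussion Run-through ends → Percussion Run-through and Sectional Block overlap.
Dress Session starts after Percussion Run-through ends, so Percussion Run-through has no further overlaps.
Sectional Block starts before Rhythm Mixing ends → Rhythm Mixing and Sectional Block overlap.
Dress Session starts after Rhythm Mixing ends, so Rhythm Mixing has no further overlaps.
Dress Session starts after Sectional Block ends, so Sectional Block has no further overlaps.
Woodwind Block starts after Dress Session ends.

Percussion Run-through & Rhythm Mixing, Percussion Run-through & Sectional Block, Rhythm Mixing & Sectional Block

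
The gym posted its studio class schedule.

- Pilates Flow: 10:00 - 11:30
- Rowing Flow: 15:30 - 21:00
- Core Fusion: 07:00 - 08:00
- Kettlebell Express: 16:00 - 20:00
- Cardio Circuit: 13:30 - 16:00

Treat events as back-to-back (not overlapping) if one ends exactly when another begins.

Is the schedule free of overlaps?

Sorted by start: Core Fusion, Pilates Flow, Cardio Circuit, Rowing Flow, Kettlebell Express.
Pilates Flow starts after Core Fusion ends, so Core Fusion has no further overlaps.
Cardio Circuit starts after Pilates Flow ends, so Pilates Flow has no further overlaps.
Rowing Flow starts before Cardio Circuit ends → Cardio Circuit and Rowing Flow overlap.
That's a conflict, so the schedule is not conflict-free.

No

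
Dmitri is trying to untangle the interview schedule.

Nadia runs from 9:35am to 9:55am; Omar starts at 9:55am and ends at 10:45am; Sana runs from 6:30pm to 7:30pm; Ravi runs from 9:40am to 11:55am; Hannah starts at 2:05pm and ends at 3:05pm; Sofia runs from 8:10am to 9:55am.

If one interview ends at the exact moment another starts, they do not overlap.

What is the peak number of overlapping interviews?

Sort all start/end points and keep a running count:
8:10am start Sofia → 1
9:35am start Nadia → 2
9:40am start Ravi → 3
9:55am end Nadia → 2
9:55am end Sofia → 1
9:55am start Omar → 2
10:45am end Omar → 1
11:55am end Ravi → 0
2:05pm start Hannah → 1
3:05pm end Hannah → 0
6:30pm start Sana → 1
7:30pm end Sana → 0
Peak is 3, at 9:40am (Nadia, Ravi, Sofia).

3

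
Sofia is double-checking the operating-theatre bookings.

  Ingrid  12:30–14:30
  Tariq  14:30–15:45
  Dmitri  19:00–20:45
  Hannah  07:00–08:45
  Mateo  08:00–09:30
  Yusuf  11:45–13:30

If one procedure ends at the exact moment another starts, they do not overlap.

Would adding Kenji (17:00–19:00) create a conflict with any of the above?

No — it doesn't clash with anything

Hannah: ends 08:45 at or before Kenji starts 17:00 → clear.
Mateo: ends 09:30 at or before Kenji starts 17:00 → clear.
Yusuf: ends 13:30 at or before Kenji starts 17:00 → clear.
Ingrid: ends 14:30 at or before Kenji starts 17:00 → clear.
Tariq: ends 15:45 at or before Kenji starts 17:00 → clear.
Dmitri: starts 19:00 at or after Kenji ends 19:00 → clear.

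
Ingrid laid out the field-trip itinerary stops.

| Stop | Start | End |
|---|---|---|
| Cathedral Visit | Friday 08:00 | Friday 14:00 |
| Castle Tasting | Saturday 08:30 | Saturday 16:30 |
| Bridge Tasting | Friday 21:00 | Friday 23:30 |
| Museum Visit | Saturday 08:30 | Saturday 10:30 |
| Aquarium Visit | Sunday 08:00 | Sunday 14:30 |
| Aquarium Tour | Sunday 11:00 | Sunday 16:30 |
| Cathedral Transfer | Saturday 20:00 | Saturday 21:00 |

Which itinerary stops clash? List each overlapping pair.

Aquarium Tour & Aquarium Visit, Castle Tasting & Museum Visit

Sorted by start: Cathedral Visit, Bridge Tasting, Museum Visit, Castle Tasting, Cathedral Transfer, Aquarium Visit, Aquarium Tour.
Bridge Tasting starts after Cathedral Visit ends — done with Cathedral Visit.
Museum Visit starts after Bridge Tasting ends — done with Bridge Tasting.
Castle Tasting starts before Museum Visit ends → Museum Visit and Castle Tasting overlap.
Cathedral Transfer starts after Museum Visit ends — done with Museum Visit.
Cathedral Transfer starts after Castle Tasting ends — done with Castle Tasting.
Aquarium Visit starts after Cathedral Transfer ends — done with Cathedral Transfer.
Aquarium Tour starts before Aquarium Visit ends → Aquarium Visit and Aquarium Tour overlap.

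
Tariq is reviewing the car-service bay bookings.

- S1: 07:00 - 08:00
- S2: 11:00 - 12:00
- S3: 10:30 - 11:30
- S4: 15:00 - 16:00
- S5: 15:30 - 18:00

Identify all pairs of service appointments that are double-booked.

Two intervals overlap when each starts before the other ends.
Sorted by start: S1, S3, S2, S4, S5.
S3 starts after S1 ends — done with S1.
S2 starts before S3 ends → S3 and S2 overlap.
S4 starts after S3 ends — done with S3.
S4 starts after S2 ends — done with S2.
S5 starts before S4 ends → S4 and S5 overlap.

S2 & S3, S4 & S5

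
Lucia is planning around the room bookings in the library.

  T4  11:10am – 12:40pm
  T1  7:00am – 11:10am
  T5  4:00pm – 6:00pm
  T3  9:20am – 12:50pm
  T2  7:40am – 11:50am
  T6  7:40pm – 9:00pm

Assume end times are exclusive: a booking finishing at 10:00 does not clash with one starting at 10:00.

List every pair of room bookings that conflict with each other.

T1 & T2, T1 & T3, T2 & T3, T2 & T4, T3 & T4

Sorted by start: T1, T2, T3, T4, T5, T6.
T2 starts before T1 ends → T1 and T2 overlap.
T3 starts before T1 ends → T1 and T3 overlap.
T4 starts exactly when T1 ends (back-to-back, no overlap), so T1 has no further overlaps.
T3 starts before T2 ends → T2 and T3 overlap.
T4 starts before T2 ends → T2 and T4 overlap.
T5 starts after T2 ends, so T2 has no further overlaps.
T4 starts before T3 ends → T3 and T4 overlap.
T5 starts after T3 ends, so T3 has no further overlaps.
T5 starts after T4 ends, so T4 has no further overlaps.
T6 starts after T5 ends.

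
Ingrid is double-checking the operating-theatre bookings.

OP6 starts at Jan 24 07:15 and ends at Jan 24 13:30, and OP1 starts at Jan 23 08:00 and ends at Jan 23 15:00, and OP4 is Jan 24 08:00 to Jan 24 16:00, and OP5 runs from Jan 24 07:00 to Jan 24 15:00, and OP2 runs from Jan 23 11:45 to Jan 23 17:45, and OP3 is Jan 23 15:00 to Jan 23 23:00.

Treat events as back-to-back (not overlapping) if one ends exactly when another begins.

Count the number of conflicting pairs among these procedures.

Sorted by start: OP1, OP2, OP3, OP5, OP6, OP4.
OP2 starts before OP1 ends → OP1 and OP2 overlap.
OP3 starts exactly when OP1 ends (back-to-back, no overlap), so nothing later overlaps OP1 either.
OP3 starts before OP2 ends → OP2 and OP3 overlap.
OP5 starts after OP2 ends, so nothing later overlaps OP2 either.
OP5 starts after OP3 ends, so nothing later overlaps OP3 either.
OP6 starts before OP5 ends → OP5 and OP6 overlap.
OP4 starts before OP5 ends → OP5 and OP4 overlap.
OP4 starts before OP6 ends → OP6 and OP4 overlap.
Overlapping pairs: OP1 & OP2, OP2 & OP3, OP4 & OP5, OP4 & OP6, OP5 & OP6 — 5 in total.

5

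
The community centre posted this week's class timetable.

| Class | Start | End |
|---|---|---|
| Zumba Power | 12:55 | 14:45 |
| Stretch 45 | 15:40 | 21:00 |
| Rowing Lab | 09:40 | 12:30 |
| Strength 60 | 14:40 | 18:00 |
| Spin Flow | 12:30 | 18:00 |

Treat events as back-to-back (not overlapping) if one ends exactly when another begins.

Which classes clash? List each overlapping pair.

Spin Flow & Strength 60, Spin Flow & Stretch 45, Spin Flow & Zumba Power, Strength 60 & Stretch 45, Strength 60 & Zumba Power

Sorted by start: Rowing Lab, Spin Flow, Zumba Power, Strength 60, Stretch 45.
Spin Flow starts exactly when Rowing Lab ends (back-to-back, no overlap), so nothing later overlaps Rowing Lab either.
Zumba Power starts before Spin Flow ends → Spin Flow and Zumba Power overlap.
Strength 60 starts before Spin Flow ends → Spin Flow and Strength 60 overlap.
Stretch 45 starts before Spin Flow ends → Spin Flow and Stretch 45 overlap.
Strength 60 starts before Zumba Power ends → Zumba Power and Strength 60 overlap.
Stretch 45 starts after Zumba Power ends.
Stretch 45 starts before Strength 60 ends → Strength 60 and Stretch 45 overlap.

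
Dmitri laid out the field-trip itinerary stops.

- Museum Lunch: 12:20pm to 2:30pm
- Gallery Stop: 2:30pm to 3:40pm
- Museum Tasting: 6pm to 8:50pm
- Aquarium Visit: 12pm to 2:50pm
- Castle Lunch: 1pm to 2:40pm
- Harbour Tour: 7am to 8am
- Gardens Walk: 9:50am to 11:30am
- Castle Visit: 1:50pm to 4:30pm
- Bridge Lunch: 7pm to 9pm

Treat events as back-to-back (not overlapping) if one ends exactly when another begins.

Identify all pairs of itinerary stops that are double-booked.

Two intervals overlap when each starts before the other ends.
Sorted by start: Harbour Tour, Gardens Walk, Aquarium Visit, Museum Lunch, Castle Lunch, Castle Visit, Gallery Stop, Museum Tasting, Bridge Lunch.
Gardens Walk starts after Harbour Tour ends; Harbour Tour is clear from here.
Aquarium Visit starts after Gardens Walk ends; Gardens Walk is clear from here.
Museum Lunch starts before Aquarium Visit ends → Aquarium Visit and Museum Lunch overlap.
Castle Lunch starts before Aquarium Visit ends → Aquarium Visit and Castle Lunch overlap.
Castle Visit starts before Aquarium Visit ends → Aquarium Visit and Castle Visit overlap.
Gallery Stop starts before Aquarium Visit ends → Aquarium Visit and Gallery Stop overlap.
Museum Tasting starts after Aquarium Visit ends; Aquarium Visit is clear from here.
Castle Lunch starts before Museum Lunch ends → Museum Lunch and Castle Lunch overlap.
Castle Visit starts before Museum Lunch ends → Museum Lunch and Castle Visit overlap.
Gallery Stop starts exactly when Museum Lunch ends (back-to-back, no overlap); Museum Lunch is clear from here.
Castle Visit starts before Castle Lunch ends → Castle Lunch and Castle Visit overlap.
Gallery Stop starts before Castle Lunch ends → Castle Lunch and Gallery Stop overlap.
Museum Tasting starts after Castle Lunch ends; Castle Lunch is clear from here.
Gallery Stop starts before Castle Visit ends → Castle Visit and Gallery Stop overlap.
Museum Tasting starts after Castle Visit ends; Castle Visit is clear from here.
Museum Tasting starts after Gallery Stop ends; Gallery Stop is clear from here.
Bridge Lunch starts before Museum Tasting ends → Museum Tasting and Bridge Lunch overlap.

Aquarium Visit & Castle Lunch, Aquarium Visit & Castle Visit, Aquarium Visit & Gallery Stop, Aquarium Visit & Museum Lunch, Bridge Lunch & Museum Tasting, Castle Lunch & Castle Visit, Castle Lunch & Gallery Stop, Castle Lunch & Museum Lunch, Castle Visit & Gallery Stop, Castle Visit & Museum Lunch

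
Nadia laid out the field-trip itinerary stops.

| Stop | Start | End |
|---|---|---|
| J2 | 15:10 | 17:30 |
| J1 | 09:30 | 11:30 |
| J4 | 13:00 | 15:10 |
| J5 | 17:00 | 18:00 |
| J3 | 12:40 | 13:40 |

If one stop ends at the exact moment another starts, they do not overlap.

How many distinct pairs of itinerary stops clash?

Sorted by start: J1, J3, J4, J2, J5.
J3 starts after J1 ends, so nothing later overlaps J1 either.
J4 starts before J3 ends → J3 and J4 overlap.
J2 starts after J3 ends, so nothing later overlaps J3 either.
J2 starts exactly when J4 ends (back-to-back, no overlap), so nothing later overlaps J4 either.
J5 starts before J2 ends → J2 and J5 overlap.
Overlapping pairs: J2 & J5, J3 & J4 — 2 in total.

2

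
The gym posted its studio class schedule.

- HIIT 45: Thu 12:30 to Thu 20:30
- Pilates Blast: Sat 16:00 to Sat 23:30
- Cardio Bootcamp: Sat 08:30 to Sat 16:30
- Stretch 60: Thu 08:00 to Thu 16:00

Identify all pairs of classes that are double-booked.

Check each pair: they overlap iff neither finishes before the other starts.
Sorted by start: Stretch 60, HIIT 45, Cardio Bootcamp, Pilates Blast.
HIIT 45 starts before Stretch 60 ends → Stretch 60 and HIIT 45 overlap.
Cardio Bootcamp starts after Stretch 60 ends — done with Stretch 60.
Cardio Bootcamp starts after HIIT 45 ends — done with HIIT 45.
Pilates Blast starts before Cardio Bootcamp ends → Cardio Bootcamp and Pilates Blast overlap.

Cardio Bootcamp & Pilates Blast, HIIT 45 & Stretch 60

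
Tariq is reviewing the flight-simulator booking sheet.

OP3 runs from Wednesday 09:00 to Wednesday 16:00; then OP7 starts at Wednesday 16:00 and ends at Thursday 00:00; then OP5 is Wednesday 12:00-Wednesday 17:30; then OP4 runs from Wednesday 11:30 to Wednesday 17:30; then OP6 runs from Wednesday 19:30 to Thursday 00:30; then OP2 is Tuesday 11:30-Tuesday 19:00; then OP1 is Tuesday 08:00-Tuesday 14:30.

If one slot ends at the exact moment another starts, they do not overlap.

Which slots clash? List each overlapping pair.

Sorted by start: OP1, OP2, OP3, OP4, OP5, OP7, OP6.
OP2 starts before OP1 ends → OP1 and OP2 overlap.
OP3 starts after OP1 ends; OP1 is clear from here.
OP3 starts after OP2 ends; OP2 is clear from here.
OP4 starts before OP3 ends → OP3 and OP4 overlap.
OP5 starts before OP3 ends → OP3 and OP5 overlap.
OP7 starts exactly when OP3 ends (back-to-back, no overlap); OP3 is clear from here.
OP5 starts before OP4 ends → OP4 and OP5 overlap.
OP7 starts before OP4 ends → OP4 and OP7 overlap.
OP6 starts after OP4 ends.
OP7 starts before OP5 ends → OP5 and OP7 overlap.
OP6 starts after OP5 ends.
OP6 starts before OP7 ends → OP7 and OP6 overlap.

OP1 & OP2, OP3 & OP4, OP3 & OP5, OP4 & OP5, OP4 & OP7, OP5 & OP7, OP6 & OP7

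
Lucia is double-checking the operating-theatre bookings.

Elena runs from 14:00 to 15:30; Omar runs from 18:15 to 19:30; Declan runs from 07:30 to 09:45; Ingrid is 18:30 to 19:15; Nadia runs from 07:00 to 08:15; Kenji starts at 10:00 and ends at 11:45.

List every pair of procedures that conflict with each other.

Sorted by start: Nadia, Declan, Kenji, Elena, Omar, Ingrid.
Declan starts before Nadia ends → Nadia and Declan overlap.
Kenji starts after Nadia ends — done with Nadia.
Kenji starts after Declan ends — done with Declan.
Elena starts after Kenji ends — done with Kenji.
Omar starts after Elena ends — done with Elena.
Ingrid starts before Omar ends → Omar and Ingrid overlap.

Declan & Nadia, Ingrid & Omar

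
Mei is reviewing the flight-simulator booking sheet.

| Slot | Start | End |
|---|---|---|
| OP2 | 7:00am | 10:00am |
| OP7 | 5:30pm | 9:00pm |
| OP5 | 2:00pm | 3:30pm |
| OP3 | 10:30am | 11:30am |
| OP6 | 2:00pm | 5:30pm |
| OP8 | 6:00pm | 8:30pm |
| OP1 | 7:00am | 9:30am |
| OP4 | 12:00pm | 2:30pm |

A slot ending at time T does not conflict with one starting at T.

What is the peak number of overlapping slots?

Sweep the timeline, counting +1 at each start and −1 at each end (ends before starts at a tie):
7:00am start OP1 → 1
7:00am start OP2 → 2
9:30am end OP1 → 1
10:00am end OP2 → 0
10:30am start OP3 → 1
11:30am end OP3 → 0
12:00pm start OP4 → 1
2:00pm start OP5 → 2
2:00pm start OP6 → 3
2:30pm end OP4 → 2
3:30pm end OP5 → 1
5:30pm end OP6 → 0
5:30pm start OP7 → 1
6:00pm start OP8 → 2
8:30pm end OP8 → 1
9:00pm end OP7 → 0
Peak is 3, at 2:00pm (OP4, OP5, OP6).

3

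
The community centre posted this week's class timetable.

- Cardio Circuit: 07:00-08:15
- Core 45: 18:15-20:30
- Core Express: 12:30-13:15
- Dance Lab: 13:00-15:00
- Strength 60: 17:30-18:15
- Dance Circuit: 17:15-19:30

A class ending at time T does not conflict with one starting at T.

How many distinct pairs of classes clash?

Sorted by start: Cardio Circuit, Core Express, Dance Lab, Dance Circuit, Strength 60, Core 45.
Core Express starts after Cardio Circuit ends — done with Cardio Circuit.
Dance Lab starts before Core Express ends → Core Express and Dance Lab overlap.
Dance Circuit starts after Core Express ends — done with Core Express.
Dance Circuit starts after Dance Lab ends — done with Dance Lab.
Strength 60 starts before Dance Circuit ends → Dance Circuit and Strength 60 overlap.
Core 45 starts before Dance Circuit ends → Dance Circuit and Core 45 overlap.
Core 45 starts exactly when Strength 60 ends (back-to-back, no overlap).
Overlapping pairs: Core 45 & Dance Circuit, Core Express & Dance Lab, Dance Circuit & Strength 60 — 3 in total.

3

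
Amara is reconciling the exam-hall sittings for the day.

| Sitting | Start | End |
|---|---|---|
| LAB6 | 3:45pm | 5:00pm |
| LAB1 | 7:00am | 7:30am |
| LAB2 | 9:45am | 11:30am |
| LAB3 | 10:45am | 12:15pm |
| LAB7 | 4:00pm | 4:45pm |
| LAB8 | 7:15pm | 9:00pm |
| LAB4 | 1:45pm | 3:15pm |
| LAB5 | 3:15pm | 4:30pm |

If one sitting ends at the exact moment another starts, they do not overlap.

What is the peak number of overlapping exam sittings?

Sweep the timeline, counting +1 at each start and −1 at each end (ends before starts at a tie):
7:00am start LAB1 → 1
7:30am end LAB1 → 0
9:45am start LAB2 → 1
10:45am start LAB3 → 2
11:30am end LAB2 → 1
12:15pm end LAB3 → 0
1:45pm start LAB4 → 1
3:15pm end LAB4 → 0
3:15pm start LAB5 → 1
3:45pm start LAB6 → 2
4:00pm start LAB7 → 3
4:30pm end LAB5 → 2
4:45pm end LAB7 → 1
5:00pm end LAB6 → 0
7:15pm start LAB8 → 1
9:00pm end LAB8 → 0
Peak is 3, at 4:00pm (LAB5, LAB6, LAB7).

3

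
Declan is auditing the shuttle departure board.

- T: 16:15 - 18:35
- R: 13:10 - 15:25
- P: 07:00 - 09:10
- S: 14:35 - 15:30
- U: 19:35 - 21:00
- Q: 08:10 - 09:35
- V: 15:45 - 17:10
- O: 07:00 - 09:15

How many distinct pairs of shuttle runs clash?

Sorted by start: O, P, Q, R, S, V, T, U.
P starts before O ends → O and P overlap.
Q starts before O ends → O and Q overlap.
R starts after O ends; O is clear from here.
Q starts before P ends → P and Q overlap.
R starts after P ends; P is clear from here.
R starts after Q ends; Q is clear from here.
S starts before R ends → R and S overlap.
V starts after R ends; R is clear from here.
V starts after S ends; S is clear from here.
T starts before V ends → V and T overlap.
U starts after V ends.
U starts after T ends.
Overlapping pairs: O & P, O & Q, P & Q, R & S, T & V — 5 in total.

5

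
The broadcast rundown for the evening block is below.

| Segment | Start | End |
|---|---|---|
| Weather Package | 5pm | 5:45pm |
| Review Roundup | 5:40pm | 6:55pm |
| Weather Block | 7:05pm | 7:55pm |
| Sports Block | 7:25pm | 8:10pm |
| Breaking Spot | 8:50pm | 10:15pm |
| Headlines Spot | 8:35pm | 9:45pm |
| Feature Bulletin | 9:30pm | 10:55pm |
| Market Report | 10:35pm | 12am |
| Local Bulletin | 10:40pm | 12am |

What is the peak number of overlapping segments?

3

Walk through starts and ends in time order (an end at T is processed before a start at T):
5pm start Weather Package → 1
5:40pm start Review Roundup → 2
5:45pm end Weather Package → 1
6:55pm end Review Roundup → 0
7:05pm start Weather Block → 1
7:25pm start Sports Block → 2
7:55pm end Weather Block → 1
8:10pm end Sports Block → 0
8:35pm start Headlines Spot → 1
8:50pm start Breaking Spot → 2
9:30pm start Feature Bulletin → 3
9:45pm end Headlines Spot → 2
10:15pm end Breaking Spot → 1
10:35pm start Market Report → 2
10:40pm start Local Bulletin → 3
10:55pm end Feature Bulletin → 2
12am end Local Bulletin → 1
12am end Market Report → 0
Peak is 3, at 9:30pm (Breaking Spot, Feature Bulletin, Headlines Spot).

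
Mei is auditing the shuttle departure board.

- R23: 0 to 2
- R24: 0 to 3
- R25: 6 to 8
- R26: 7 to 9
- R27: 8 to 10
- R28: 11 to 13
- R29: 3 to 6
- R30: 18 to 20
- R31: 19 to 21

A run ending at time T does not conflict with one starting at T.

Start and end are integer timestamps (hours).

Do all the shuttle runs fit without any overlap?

Sorted by start: R23, R24, R29, R25, R26, R27, R28, R30, R31.
R24 starts before R23 ends → R23 and R24 overlap.
That's a conflict, so the schedule is not conflict-free.

No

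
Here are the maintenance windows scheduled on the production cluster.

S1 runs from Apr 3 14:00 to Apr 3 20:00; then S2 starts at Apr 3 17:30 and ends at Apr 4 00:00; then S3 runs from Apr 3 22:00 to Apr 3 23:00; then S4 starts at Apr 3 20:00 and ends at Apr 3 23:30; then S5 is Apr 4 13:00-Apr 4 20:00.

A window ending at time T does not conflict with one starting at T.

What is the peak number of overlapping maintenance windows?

Sweep the timeline, counting +1 at each start and −1 at each end (ends before starts at a tie):
Apr 3 14:00 start S1 → 1
Apr 3 17:30 start S2 → 2
Apr 3 20:00 end S1 → 1
Apr 3 20:00 start S4 → 2
Apr 3 22:00 start S3 → 3
Apr 3 23:00 end S3 → 2
Apr 3 23:30 end S4 → 1
Apr 4 00:00 end S2 → 0
Apr 4 13:00 start S5 → 1
Apr 4 20:00 end S5 → 0
Peak is 3, at Apr 3 22:00 (S2, S3, S4).

3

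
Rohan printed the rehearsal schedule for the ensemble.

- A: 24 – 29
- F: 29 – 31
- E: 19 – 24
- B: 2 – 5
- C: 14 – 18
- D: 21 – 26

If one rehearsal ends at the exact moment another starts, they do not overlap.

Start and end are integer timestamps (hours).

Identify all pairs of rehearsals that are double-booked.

A & D, D & E

Two intervals overlap when each starts before the other ends.
Sorted by start: B, C, E, D, A, F.
C starts after B ends, so nothing later overlaps B either.
E starts after C ends, so nothing later overlaps C either.
D starts before E ends → E and D overlap.
A starts exactly when E ends (back-to-back, no overlap), so nothing later overlaps E either.
A starts before D ends → D and A overlap.
F starts after D ends.
F starts exactly when A ends (back-to-back, no overlap).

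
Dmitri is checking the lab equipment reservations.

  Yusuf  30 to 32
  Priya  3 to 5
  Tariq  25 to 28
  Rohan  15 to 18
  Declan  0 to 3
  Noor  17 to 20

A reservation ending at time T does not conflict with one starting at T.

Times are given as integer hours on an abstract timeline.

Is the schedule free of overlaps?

Sorted by start: Declan, Priya, Rohan, Noor, Tariq, Yusuf.
Priya starts exactly when Declan ends (back-to-back, no overlap); Declan is clear from here.
Rohan starts after Priya ends; Priya is clear from here.
Noor starts before Rohan ends → Rohan and Noor overlap.
That's a conflict, so the schedule is not conflict-free.

No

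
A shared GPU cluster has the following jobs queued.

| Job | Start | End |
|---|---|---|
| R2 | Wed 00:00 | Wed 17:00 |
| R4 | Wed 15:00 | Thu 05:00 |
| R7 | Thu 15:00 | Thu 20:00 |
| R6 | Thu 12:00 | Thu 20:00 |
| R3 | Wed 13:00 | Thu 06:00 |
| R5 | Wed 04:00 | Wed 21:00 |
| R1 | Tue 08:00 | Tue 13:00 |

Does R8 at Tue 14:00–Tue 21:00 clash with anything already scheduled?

R1: ends Tue 13:00 at or before R8 starts Tue 14:00 → clear.
R2: starts Wed 00:00 at or after R8 ends Tue 21:00 → clear.
R5: starts Wed 04:00 at or after R8 ends Tue 21:00 → clear.
R3: starts Wed 13:00 at or after R8 ends Tue 21:00 → clear.
R4: starts Wed 15:00 at or after R8 ends Tue 21:00 → clear.
R6: starts Thu 12:00 at or after R8 ends Tue 21:00 → clear.
R7: starts Thu 15:00 at or after R8 ends Tue 21:00 → clear.

No — it doesn't clash with anything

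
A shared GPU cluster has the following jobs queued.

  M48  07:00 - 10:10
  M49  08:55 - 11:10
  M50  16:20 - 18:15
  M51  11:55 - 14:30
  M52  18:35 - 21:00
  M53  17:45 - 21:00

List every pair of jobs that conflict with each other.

M48 & M49, M50 & M53, M52 & M53

Two intervals overlap when each starts before the other ends.
Sorted by start: M48, M49, M51, M50, M53, M52.
M49 starts before M48 ends → M48 and M49 overlap.
M51 starts after M48 ends, so nothing later overlaps M48 either.
M51 starts after M49 ends, so nothing later overlaps M49 either.
M50 starts after M51 ends, so nothing later overlaps M51 either.
M53 starts before M50 ends → M50 and M53 overlap.
M52 starts after M50 ends.
M52 starts before M53 ends → M53 and M52 overlap.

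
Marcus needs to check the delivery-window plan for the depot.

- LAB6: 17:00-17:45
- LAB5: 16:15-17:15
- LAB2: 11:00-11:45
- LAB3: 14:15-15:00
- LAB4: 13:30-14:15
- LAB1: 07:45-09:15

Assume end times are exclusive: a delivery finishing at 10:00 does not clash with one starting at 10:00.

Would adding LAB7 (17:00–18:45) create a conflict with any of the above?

Yes — it overlaps LAB5, LAB6

LAB1: ends 09:15 at or before LAB7 starts 17:00 → clear.
LAB2: ends 11:45 at or before LAB7 starts 17:00 → clear.
LAB4: ends 14:15 at or before LAB7 starts 17:00 → clear.
LAB3: ends 15:00 at or before LAB7 starts 17:00 → clear.
LAB5: starts 16:15 before LAB7 ends 18:45, and ends 17:15 after LAB7 starts 17:00 → overlap.
LAB6: starts 17:00 before LAB7 ends 18:45, and ends 17:45 after LAB7 starts 17:00 → overlap.
LAB7 overlaps LAB5, LAB6.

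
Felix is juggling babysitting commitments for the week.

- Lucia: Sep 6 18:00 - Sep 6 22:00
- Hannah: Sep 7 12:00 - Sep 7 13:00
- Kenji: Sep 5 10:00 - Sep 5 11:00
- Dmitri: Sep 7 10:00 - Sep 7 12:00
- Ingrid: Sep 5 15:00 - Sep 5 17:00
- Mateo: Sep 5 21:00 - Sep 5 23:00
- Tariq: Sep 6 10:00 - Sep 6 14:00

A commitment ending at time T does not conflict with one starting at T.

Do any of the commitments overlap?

Two intervals overlap when each starts before the other ends.
Sorted by start: Kenji, Ingrid, Mateo, Tariq, Lucia, Dmitri, Hannah.
Ingrid starts after Kenji ends, so Kenji has no further overlaps.
Mateo starts after Ingrid ends, so Ingrid has no further overlaps.
Tariq starts after Mateo ends, so Mateo has no further overlaps.
Lucia starts after Tariq ends, so Tariq has no further overlaps.
Dmitri starts after Lucia ends, so Lucia has no further overlaps.
Hannah starts exactly when Dmitri ends (back-to-back, no overlap).
Every pair is clear; the schedule has no overlaps.

No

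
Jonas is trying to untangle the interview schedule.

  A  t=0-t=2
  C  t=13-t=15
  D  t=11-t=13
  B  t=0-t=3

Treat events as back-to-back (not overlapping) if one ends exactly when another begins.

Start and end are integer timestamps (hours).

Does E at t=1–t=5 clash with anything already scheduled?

Yes — it overlaps A, B

A: starts t=0 before E ends t=5, and ends t=2 after E starts t=1 → overlap.
B: starts t=0 before E ends t=5, and ends t=3 after E starts t=1 → overlap.
D: starts t=11 at or after E ends t=5 → clear.
C: starts t=13 at or after E ends t=5 → clear.
E overlaps A, B.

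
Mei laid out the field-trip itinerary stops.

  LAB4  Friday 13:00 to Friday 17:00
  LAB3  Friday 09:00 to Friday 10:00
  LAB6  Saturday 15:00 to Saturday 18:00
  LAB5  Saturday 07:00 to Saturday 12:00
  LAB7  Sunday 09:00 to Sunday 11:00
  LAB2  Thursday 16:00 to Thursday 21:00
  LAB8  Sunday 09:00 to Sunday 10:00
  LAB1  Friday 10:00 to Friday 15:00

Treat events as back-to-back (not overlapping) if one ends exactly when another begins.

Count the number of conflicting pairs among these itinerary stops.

2

Two intervals overlap when each starts before the other ends.
Sorted by start: LAB2, LAB3, LAB1, LAB4, LAB5, LAB6, LAB7, LAB8.
LAB3 starts after LAB2 ends, so LAB2 has no further overlaps.
LAB1 starts exactly when LAB3 ends (back-to-back, no overlap), so LAB3 has no further overlaps.
LAB4 starts before LAB1 ends → LAB1 and LAB4 overlap.
LAB5 starts after LAB1 ends, so LAB1 has no further overlaps.
LAB5 starts after LAB4 ends, so LAB4 has no further overlaps.
LAB6 starts after LAB5 ends, so LAB5 has no further overlaps.
LAB7 starts after LAB6 ends, so LAB6 has no further overlaps.
LAB8 starts before LAB7 ends → LAB7 and LAB8 overlap.
Overlapping pairs: LAB1 & LAB4, LAB7 & LAB8 — 2 in total.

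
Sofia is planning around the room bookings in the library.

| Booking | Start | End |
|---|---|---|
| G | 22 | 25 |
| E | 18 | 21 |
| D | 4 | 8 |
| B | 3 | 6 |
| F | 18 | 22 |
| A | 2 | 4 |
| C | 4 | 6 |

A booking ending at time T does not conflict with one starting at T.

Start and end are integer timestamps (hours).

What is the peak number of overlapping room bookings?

Sweep the timeline, counting +1 at each start and −1 at each end (ends before starts at a tie):
2 start A → 1
3 start B → 2
4 end A → 1
4 start C → 2
4 start D → 3
6 end B → 2
6 end C → 1
8 end D → 0
18 start E → 1
18 start F → 2
21 end E → 1
22 end F → 0
22 start G → 1
25 end G → 0
Peak is 3, at 4 (B, C, D).

3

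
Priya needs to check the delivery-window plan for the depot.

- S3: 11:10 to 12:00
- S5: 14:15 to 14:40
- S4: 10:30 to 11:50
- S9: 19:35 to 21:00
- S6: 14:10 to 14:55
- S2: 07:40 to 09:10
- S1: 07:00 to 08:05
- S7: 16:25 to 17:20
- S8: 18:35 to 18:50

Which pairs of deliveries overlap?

S1 & S2, S3 & S4, S5 & S6

Sorted by start: S1, S2, S4, S3, S6, S5, S7, S8, S9.
S2 starts before S1 ends → S1 and S2 overlap.
S4 starts after S1 ends — done with S1.
S4 starts after S2 ends — done with S2.
S3 starts before S4 ends → S4 and S3 overlap.
S6 starts after S4 ends — done with S4.
S6 starts after S3 ends — done with S3.
S5 starts before S6 ends → S6 and S5 overlap.
S7 starts after S6 ends — done with S6.
S7 starts after S5 ends — done with S5.
S8 starts after S7 ends — done with S7.
S9 starts after S8 ends.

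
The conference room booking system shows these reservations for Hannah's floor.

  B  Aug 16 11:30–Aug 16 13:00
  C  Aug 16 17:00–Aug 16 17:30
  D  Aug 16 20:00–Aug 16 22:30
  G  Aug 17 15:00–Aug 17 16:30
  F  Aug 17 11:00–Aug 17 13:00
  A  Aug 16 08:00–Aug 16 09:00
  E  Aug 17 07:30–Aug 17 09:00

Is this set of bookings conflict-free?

Sorted by start: A, B, C, D, E, F, G.
B starts after A ends, so nothing later overlaps A either.
C starts after B ends, so nothing later overlaps B either.
D starts after C ends, so nothing later overlaps C either.
E starts after D ends, so nothing later overlaps D either.
F starts after E ends, so nothing later overlaps E either.
G starts after F ends.
Every pair is clear; the schedule has no overlaps.

Yes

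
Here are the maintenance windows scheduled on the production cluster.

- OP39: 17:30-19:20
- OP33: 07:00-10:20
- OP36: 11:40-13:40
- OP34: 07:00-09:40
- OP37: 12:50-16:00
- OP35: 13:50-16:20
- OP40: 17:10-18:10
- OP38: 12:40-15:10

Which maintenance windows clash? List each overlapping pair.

Check each pair: they overlap iff neither finishes before the other starts.
Sorted by start: OP33, OP34, OP36, OP38, OP37, OP35, OP40, OP39.
OP34 starts before OP33 ends → OP33 and OP34 overlap.
OP36 starts after OP33 ends; OP33 is clear from here.
OP36 starts after OP34 ends; OP34 is clear from here.
OP38 starts before OP36 ends → OP36 and OP38 overlap.
OP37 starts before OP36 ends → OP36 and OP37 overlap.
OP35 starts after OP36 ends; OP36 is clear from here.
OP37 starts before OP38 ends → OP38 and OP37 overlap.
OP35 starts before OP38 ends → OP38 and OP35 overlap.
OP40 starts after OP38 ends; OP38 is clear from here.
OP35 starts before OP37 ends → OP37 and OP35 overlap.
OP40 starts after OP37 ends; OP37 is clear from here.
OP40 starts after OP35 ends; OP35 is clear from here.
OP39 starts before OP40 ends → OP40 and OP39 overlap.

OP33 & OP34, OP35 & OP37, OP35 & OP38, OP36 & OP37, OP36 & OP38, OP37 & OP38, OP39 & OP40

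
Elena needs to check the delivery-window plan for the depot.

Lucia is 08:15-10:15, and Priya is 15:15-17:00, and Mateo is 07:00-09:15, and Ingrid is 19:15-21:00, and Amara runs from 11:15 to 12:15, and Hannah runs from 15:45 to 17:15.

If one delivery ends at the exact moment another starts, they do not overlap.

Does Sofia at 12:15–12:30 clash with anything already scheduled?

No — it doesn't clash with anything

Mateo: ends 09:15 at or before Sofia starts 12:15 → clear.
Lucia: ends 10:15 at or before Sofia starts 12:15 → clear.
Amara: ends 12:15 at or before Sofia starts 12:15 → clear.
Priya: starts 15:15 at or after Sofia ends 12:30 → clear.
Hannah: starts 15:45 at or after Sofia ends 12:30 → clear.
Ingrid: starts 19:15 at or after Sofia ends 12:30 → clear.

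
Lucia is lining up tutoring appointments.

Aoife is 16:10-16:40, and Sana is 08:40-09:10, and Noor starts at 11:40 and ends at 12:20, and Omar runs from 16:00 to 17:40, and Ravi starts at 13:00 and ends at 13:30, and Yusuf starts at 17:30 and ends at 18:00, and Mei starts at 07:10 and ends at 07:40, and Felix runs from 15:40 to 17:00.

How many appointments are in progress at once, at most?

Sort all start/end points and keep a running count:
07:10 start Mei → 1
07:40 end Mei → 0
08:40 start Sana → 1
09:10 end Sana → 0
11:40 start Noor → 1
12:20 end Noor → 0
13:00 start Ravi → 1
13:30 end Ravi → 0
15:40 start Felix → 1
16:00 start Omar → 2
16:10 start Aoife → 3
16:40 end Aoife → 2
17:00 end Felix → 1
17:30 start Yusuf → 2
17:40 end Omar → 1
18:00 end Yusuf → 0
Peak is 3, at 16:10 (Aoife, Felix, Omar).

3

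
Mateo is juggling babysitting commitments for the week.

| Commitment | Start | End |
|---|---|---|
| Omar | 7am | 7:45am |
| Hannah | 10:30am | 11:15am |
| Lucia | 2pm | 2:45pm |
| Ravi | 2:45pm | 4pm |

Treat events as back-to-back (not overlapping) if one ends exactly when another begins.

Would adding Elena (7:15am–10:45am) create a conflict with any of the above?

Yes — it overlaps Hannah, Omar

Omar: starts 7am before Elena ends 10:45am, and ends 7:45am after Elena starts 7:15am → overlap.
Hannah: starts 10:30am before Elena ends 10:45am, and ends 11:15am after Elena starts 7:15am → overlap.
Lucia: starts 2pm at or after Elena ends 10:45am → clear.
Ravi: starts 2:45pm at or after Elena ends 10:45am → clear.
Elena overlaps Omar, Hannah.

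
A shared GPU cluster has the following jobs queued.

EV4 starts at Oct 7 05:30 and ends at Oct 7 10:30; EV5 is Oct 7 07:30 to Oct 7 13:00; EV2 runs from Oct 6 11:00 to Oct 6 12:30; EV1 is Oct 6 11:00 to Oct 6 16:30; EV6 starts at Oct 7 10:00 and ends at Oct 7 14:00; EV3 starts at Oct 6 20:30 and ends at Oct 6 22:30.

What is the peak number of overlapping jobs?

Sweep the timeline, counting +1 at each start and −1 at each end (ends before starts at a tie):
Oct 6 11:00 start EV1 → 1
Oct 6 11:00 start EV2 → 2
Oct 6 12:30 end EV2 → 1
Oct 6 16:30 end EV1 → 0
Oct 6 20:30 start EV3 → 1
Oct 6 22:30 end EV3 → 0
Oct 7 05:30 start EV4 → 1
Oct 7 07:30 start EV5 → 2
Oct 7 10:00 start EV6 → 3
Oct 7 10:30 end EV4 → 2
Oct 7 13:00 end EV5 → 1
Oct 7 14:00 end EV6 → 0
Peak is 3, at Oct 7 10:00 (EV4, EV5, EV6).

3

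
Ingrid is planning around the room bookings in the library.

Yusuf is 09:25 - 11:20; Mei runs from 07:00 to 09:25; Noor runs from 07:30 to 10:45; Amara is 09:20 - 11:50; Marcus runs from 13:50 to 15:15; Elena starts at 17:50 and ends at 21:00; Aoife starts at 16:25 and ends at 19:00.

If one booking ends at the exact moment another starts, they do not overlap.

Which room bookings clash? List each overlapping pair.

Amara & Mei, Amara & Noor, Amara & Yusuf, Aoife & Elena, Mei & Noor, Noor & Yusuf

Two intervals overlap when each starts before the other ends.
Sorted by start: Mei, Noor, Amara, Yusuf, Marcus, Aoife, Elena.
Noor starts before Mei ends → Mei and Noor overlap.
Amara starts before Mei ends → Mei and Amara overlap.
Yusuf starts exactly when Mei ends (back-to-back, no overlap); Mei is clear from here.
Amara starts before Noor ends → Noor and Amara overlap.
Yusuf starts before Noor ends → Noor and Yusuf overlap.
Marcus starts after Noor ends; Noor is clear from here.
Yusuf starts before Amara ends → Amara and Yusuf overlap.
Marcus starts after Amara ends; Amara is clear from here.
Marcus starts after Yusuf ends; Yusuf is clear from here.
Aoife starts after Marcus ends; Marcus is clear from here.
Elena starts before Aoife ends → Aoife and Elena overlap.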